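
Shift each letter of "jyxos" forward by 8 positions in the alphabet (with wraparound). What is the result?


Input: 'jyxos', shift = 8
Operation: for each letter, (position + 8) mod 26
Mapping: 'j'(9+8=17)->'r', 'y'(24+8=32, 32 mod 26=6)->'g', 'x'(23+8=31, 31 mod 26=5)->'f', 'o'(14+8=22)->'w', 's'(18+8=26, 26 mod 26=0)->'a'
Result: rgfwa


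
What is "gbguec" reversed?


Input string: 'gbguec'
Operation: reverse character order
Original order: 'g' -> 'b' -> 'g' -> 'u' -> 'e' -> 'c'
Reversed order: 'c' -> 'e' -> 'u' -> 'g' -> 'b' -> 'g'
Result: ceugbg


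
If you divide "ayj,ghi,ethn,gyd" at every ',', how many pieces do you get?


Input string: 'ayj,ghi,ethn,gyd'
Delimiter: ','
Split result: 'ayj', 'ghi', 'ethn', 'gyd'
Number of parts: 4


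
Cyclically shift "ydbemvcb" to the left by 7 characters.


Input: 'ydbemvcb', shift = 7
Operation: split at index 7 and swap parts
Front part s[0:7] = 'ydbemvc'
Back part s[7:] = 'b'
Rotated = back + front = 'b' + 'ydbemvc'
Result: bydbemvc


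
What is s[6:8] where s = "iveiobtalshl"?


Input string: 'iveiobtalshl'
Operation: slice [6:8]
Extract characters: s[6]='t', s[7]='a'
Result: ta


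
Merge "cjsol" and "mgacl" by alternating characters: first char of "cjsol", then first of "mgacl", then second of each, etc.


String 1: 'cjsol'
String 2: 'mgacl'
Operation: alternate characters
Pairs: 'c'+'m', 'j'+'g', 's'+'a', 'o'+'c', 'l'+'l'
Result: cmjgsaocll


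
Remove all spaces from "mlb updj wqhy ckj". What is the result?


Input string: 'mlb updj wqhy ckj'
Operation: remove all spaces
Words: 'mlb', 'updj', 'wqhy', 'ckj'
Join without spaces: mlbupdjwqhyckj


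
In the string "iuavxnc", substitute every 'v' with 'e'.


Input string: 'iuavxnc'
Operation: replace 'v' with 'e'
Positions of 'v': 3
After replacement: iuaexnc


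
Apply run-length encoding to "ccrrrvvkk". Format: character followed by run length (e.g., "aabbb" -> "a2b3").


Input: 'ccrrrvvkk'
Operation: identify consecutive runs
Runs: 'cc' -> c2, 'rrr' -> r3, 'vv' -> v2, 'kk' -> k2
Encoded: c2r3v2k2


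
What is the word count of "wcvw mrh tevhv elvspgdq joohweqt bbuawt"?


Input string: 'wcvw mrh tevhv elvspgdq joohweqt bbuawt'
Operation: split by spaces
Words found: 'wcvw', 'mrh', 'tevhv', 'elvspgdq', 'joohweqt', 'bbuawt'
Word count: 6


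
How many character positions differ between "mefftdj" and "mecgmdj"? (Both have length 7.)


String 1: 'mefftdj'
String 2: 'mecgmdj'
Compare each position: pos 0: 'm'=='m', pos 1: 'e'=='e', pos 2: 'f'!='c', pos 3: 'f'!='g', pos 4: 't'!='m', pos 5: 'd'=='d', pos 6: 'j'=='j'
Differing positions: 3
Hamming distance: 3


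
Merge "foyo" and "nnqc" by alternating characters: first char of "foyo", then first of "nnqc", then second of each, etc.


String 1: 'foyo'
String 2: 'nnqc'
Operation: alternate characters
Pairs: 'f'+'n', 'o'+'n', 'y'+'q', 'o'+'c'
Result: fnonyqoc


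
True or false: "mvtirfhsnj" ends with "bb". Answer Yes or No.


Input string: 'mvtirfhsnj'
Suffix to check: 'bb'
Last 2 characters of input: 'nj'
Match: False
Result: No


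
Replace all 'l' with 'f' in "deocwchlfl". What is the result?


Input string: 'deocwchlfl'
Operation: replace 'l' with 'f'
Positions of 'l': 7, 9
After replacement: deocwchfff


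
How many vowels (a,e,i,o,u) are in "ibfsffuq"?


Input string: 'ibfsffuq'
Operation: count vowels (a, e, i, o, u)
Scan: s[0]='i' (vowel), s[1]='b', s[2]='f', s[3]='s', s[4]='f', s[5]='f', s[6]='u' (vowel), s[7]='q'
Vowels found: 2
Result: 2


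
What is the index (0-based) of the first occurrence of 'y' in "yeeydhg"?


Input string: 'yeeydhg'
Target: 'y'
Scanning left to right: s[0]='y'
First match at index: 0


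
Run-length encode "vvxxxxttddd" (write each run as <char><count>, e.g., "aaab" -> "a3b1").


Input: 'vvxxxxttddd'
Operation: identify consecutive runs
Runs: 'vv' -> v2, 'xxxx' -> x4, 'tt' -> t2, 'ddd' -> d3
Encoded: v2x4t2d3


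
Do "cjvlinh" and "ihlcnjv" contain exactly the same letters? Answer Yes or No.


String 1: 'cjvlinh' -> sorted: 'chijlnv'
String 2: 'ihlcnjv' -> sorted: 'chijlnv'
Compare sorted forms: 'chijlnv' == 'chijlnv'
Anagram: Yes


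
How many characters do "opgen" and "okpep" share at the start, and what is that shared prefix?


String 1: 'opgen'
String 2: 'okpep'
Compare position by position:
pos 0: 'o' vs 'o' match
pos 1: 'p' vs 'k' differ -> stop
Longest common prefix: "o" (length 1)


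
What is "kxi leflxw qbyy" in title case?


Input string: 'kxi leflxw qbyy'
Operation: capitalize first letter of each word
Word transformations: 'kxi'->'Kxi', 'leflxw'->'Leflxw', 'qbyy'->'Qbyy'
Result: Kxi Leflxw Qbyy


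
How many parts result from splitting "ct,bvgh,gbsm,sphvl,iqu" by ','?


Input string: 'ct,bvgh,gbsm,sphvl,iqu'
Delimiter: ','
Split result: 'ct', 'bvgh', 'gbsm', 'sphvl', 'iqu'
Number of parts: 5


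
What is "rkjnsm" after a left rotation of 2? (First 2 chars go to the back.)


Input: 'rkjnsm', shift = 2
Operation: split at index 2 and swap parts
Front part s[0:2] = 'rk'
Back part s[2:] = 'jnsm'
Rotated = back + front = 'jnsm' + 'rk'
Result: jnsmrk


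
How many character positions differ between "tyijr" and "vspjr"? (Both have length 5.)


String 1: 'tyijr'
String 2: 'vspjr'
Compare each position: pos 0: 't'!='v', pos 1: 'y'!='s', pos 2: 'i'!='p', pos 3: 'j'=='j', pos 4: 'r'=='r'
Differing positions: 3
Hamming distance: 3


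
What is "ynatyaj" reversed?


Input string: 'ynatyaj'
Operation: reverse character order
Original order: 'y' -> 'n' -> 'a' -> 't' -> 'y' -> 'a' -> 'j'
Reversed order: 'j' -> 'a' -> 'y' -> 't' -> 'a' -> 'n' -> 'y'
Result: jaytany


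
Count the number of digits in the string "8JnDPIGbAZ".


Input string: '8JnDPIGbAZ'
Operation: count digit characters (0-9)
Scan: '8'(digit), 'J', 'n', 'D', 'P', 'I', 'G', 'b', 'A', 'Z'
Digits found: 1
Result: 1


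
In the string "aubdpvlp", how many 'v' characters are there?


Input string: 'aubdpvlp'
Target character: 'v'
Scan each position: s[5]='v'
Matches found at indices: 5
Total: 1


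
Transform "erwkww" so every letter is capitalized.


Input string: 'erwkww'
Operation: convert each letter to uppercase
Mapping: 'e'->'E', 'r'->'R', 'w'->'W', 'k'->'K', 'w'->'W', 'w'->'W'
Result: ERWKWW


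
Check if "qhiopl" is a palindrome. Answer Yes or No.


Input string: 'qhiopl'
Reversed: 'lpoihq'
Compare pairs: s[0]='q' vs s[5]='l' (mismatch), s[1]='h' vs s[4]='p' (mismatch), s[2]='i' vs s[3]='o' (mismatch)
Palindrome: No


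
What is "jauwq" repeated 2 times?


Input string: 'jauwq'
Operation: repeat 2 times
Concatenation: 'jauwq' + 'jauwq'
Result: jauwqjauwq


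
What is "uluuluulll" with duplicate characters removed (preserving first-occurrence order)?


Input: 'uluuluulll'
Operation: keep first occurrence of each character
Scan: s[0]='u' new -> keep; s[1]='l' new -> keep; s[2]='u' seen -> skip; s[3]='u' seen -> skip; s[4]='l' seen -> skip; s[5]='u' seen -> skip; s[6]='u' seen -> skip; s[7]='l' seen -> skip; s[8]='l' seen -> skip; s[9]='l' seen -> skip
Result: ul


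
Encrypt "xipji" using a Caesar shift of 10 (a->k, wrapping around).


Input: 'xipji', shift = 10
Operation: for each letter, (position + 10) mod 26
Mapping: 'x'(23+10=33, 33 mod 26=7)->'h', 'i'(8+10=18)->'s', 'p'(15+10=25)->'z', 'j'(9+10=19)->'t', 'i'(8+10=18)->'s'
Result: hszts


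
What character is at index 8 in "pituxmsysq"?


Input string: 'pituxmsysq'
Operation: get character at index 8
Index mapping: s[0]='p', s[1]='i', s[2]='t', s[3]='u', s[4]='x', s[5]='m', s[6]='s', s[7]='y', s[8]='s'
Result: 's'


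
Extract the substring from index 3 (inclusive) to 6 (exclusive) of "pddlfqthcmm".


Input string: 'pddlfqthcmm'
Operation: slice [3:6]
Extract characters: s[3]='l', s[4]='f', s[5]='q'
Result: lfq


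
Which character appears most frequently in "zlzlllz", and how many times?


Input: 'zlzlllz'
Operation: tally each character
Counts: 'l':4, 'z':3
Maximum: 'l' appears 4 times


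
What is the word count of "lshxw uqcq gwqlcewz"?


Input string: 'lshxw uqcq gwqlcewz'
Operation: split by spaces
Words found: 'lshxw', 'uqcq', 'gwqlcewz'
Word count: 3


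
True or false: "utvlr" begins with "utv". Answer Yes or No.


Input string: 'utvlr'
Prefix to check: 'utv'
First 3 characters of input: 'utv'
Match: True
Result: Yes


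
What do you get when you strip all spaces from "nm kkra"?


Input string: 'nm kkra'
Operation: remove all spaces
Words: 'nm', 'kkra'
Join without spaces: nmkkra


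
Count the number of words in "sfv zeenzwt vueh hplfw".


Input string: 'sfv zeenzwt vueh hplfw'
Operation: split by spaces
Words found: 'sfv', 'zeenzwt', 'vueh', 'hplfw'
Word count: 4


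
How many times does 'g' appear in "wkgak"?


Input string: 'wkgak'
Target character: 'g'
Scan each position: s[2]='g'
Matches found at indices: 2
Total: 1


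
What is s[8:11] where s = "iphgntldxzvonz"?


Input string: 'iphgntldxzvonz'
Operation: slice [8:11]
Extract characters: s[8]='x', s[9]='z', s[10]='v'
Result: xzv


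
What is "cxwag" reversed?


Input string: 'cxwag'
Operation: reverse character order
Original order: 'c' -> 'x' -> 'w' -> 'a' -> 'g'
Reversed order: 'g' -> 'a' -> 'w' -> 'x' -> 'c'
Result: gawxc


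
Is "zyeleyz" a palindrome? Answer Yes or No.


Input string: 'zyeleyz'
Reversed: 'zyeleyz'
Compare pairs: s[0]='z' vs s[6]='z' (match), s[1]='y' vs s[5]='y' (match), s[2]='e' vs s[4]='e' (match)
Palindrome: Yes


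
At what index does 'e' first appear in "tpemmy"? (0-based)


Input string: 'tpemmy'
Target: 'e'
Scanning left to right: s[0]='t', s[1]='p', s[2]='e'
First match at index: 2


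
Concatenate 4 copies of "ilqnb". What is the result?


Input string: 'ilqnb'
Operation: repeat 4 times
Concatenation: 'ilqnb' + 'ilqnb' + 'ilqnb' + 'ilqnb'
Result: ilqnbilqnbilqnbilqnb


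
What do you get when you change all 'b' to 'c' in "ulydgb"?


Input string: 'ulydgb'
Operation: replace 'b' with 'c'
Positions of 'b': 5
After replacement: ulydgc


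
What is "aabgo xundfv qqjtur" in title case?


Input string: 'aabgo xundfv qqjtur'
Operation: capitalize first letter of each word
Word transformations: 'aabgo'->'Aabgo', 'xundfv'->'Xundfv', 'qqjtur'->'Qqjtur'
Result: Aabgo Xundfv Qqjtur


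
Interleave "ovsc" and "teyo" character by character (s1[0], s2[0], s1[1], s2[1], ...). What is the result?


String 1: 'ovsc'
String 2: 'teyo'
Operation: alternate characters
Pairs: 'o'+'t', 'v'+'e', 's'+'y', 'c'+'o'
Result: otvesyco


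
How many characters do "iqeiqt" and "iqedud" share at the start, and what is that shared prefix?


String 1: 'iqeiqt'
String 2: 'iqedud'
Compare position by position:
pos 0: 'i' vs 'i' match
pos 1: 'q' vs 'q' match
pos 2: 'e' vs 'e' match
pos 3: 'i' vs 'd' differ -> stop
Longest common prefix: "iqe" (length 3)


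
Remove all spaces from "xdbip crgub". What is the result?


Input string: 'xdbip crgub'
Operation: remove all spaces
Words: 'xdbip', 'crgub'
Join without spaces: xdbipcrgub


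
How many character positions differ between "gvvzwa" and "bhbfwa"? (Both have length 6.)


String 1: 'gvvzwa'
String 2: 'bhbfwa'
Compare each position: pos 0: 'g'!='b', pos 1: 'v'!='h', pos 2: 'v'!='b', pos 3: 'z'!='f', pos 4: 'w'=='w', pos 5: 'a'=='a'
Differing positions: 4
Hamming distance: 4


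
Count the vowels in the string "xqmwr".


Input string: 'xqmwr'
Operation: count vowels (a, e, i, o, u)
Scan: s[0]='x', s[1]='q', s[2]='m', s[3]='w', s[4]='r'
Vowels found: 0
Result: 0


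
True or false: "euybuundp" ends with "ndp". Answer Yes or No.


Input string: 'euybuundp'
Suffix to check: 'ndp'
Last 3 characters of input: 'ndp'
Match: True
Result: Yes


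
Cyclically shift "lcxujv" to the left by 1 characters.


Input: 'lcxujv', shift = 1
Operation: split at index 1 and swap parts
Front part s[0:1] = 'l'
Back part s[1:] = 'cxujv'
Rotated = back + front = 'cxujv' + 'l'
Result: cxujvl


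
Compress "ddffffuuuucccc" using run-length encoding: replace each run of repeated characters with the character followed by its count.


Input: 'ddffffuuuucccc'
Operation: identify consecutive runs
Runs: 'dd' -> d2, 'ffff' -> f4, 'uuuu' -> u4, 'cccc' -> c4
Encoded: d2f4u4c4


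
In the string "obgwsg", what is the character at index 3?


Input string: 'obgwsg'
Operation: get character at index 3
Index mapping: s[0]='o', s[1]='b', s[2]='g', s[3]='w'
Result: 'w'


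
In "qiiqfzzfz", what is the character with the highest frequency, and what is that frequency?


Input: 'qiiqfzzfz'
Operation: tally each character
Counts: 'f':2, 'i':2, 'q':2, 'z':3
Maximum: 'z' appears 3 times


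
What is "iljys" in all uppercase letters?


Input string: 'iljys'
Operation: convert each letter to uppercase
Mapping: 'i'->'I', 'l'->'L', 'j'->'J', 'y'->'Y', 's'->'S'
Result: ILJYS


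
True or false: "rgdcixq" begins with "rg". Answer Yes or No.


Input string: 'rgdcixq'
Prefix to check: 'rg'
First 2 characters of input: 'rg'
Match: True
Result: Yes


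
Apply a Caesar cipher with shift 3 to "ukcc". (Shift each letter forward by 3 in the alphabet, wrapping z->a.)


Input: 'ukcc', shift = 3
Operation: for each letter, (position + 3) mod 26
Mapping: 'u'(20+3=23)->'x', 'k'(10+3=13)->'n', 'c'(2+3=5)->'f', 'c'(2+3=5)->'f'
Result: xnff


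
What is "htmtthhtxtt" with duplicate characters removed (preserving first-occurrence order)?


Input: 'htmtthhtxtt'
Operation: keep first occurrence of each character
Scan: s[0]='h' new -> keep; s[1]='t' new -> keep; s[2]='m' new -> keep; s[3]='t' seen -> skip; s[4]='t' seen -> skip; s[5]='h' seen -> skip; s[6]='h' seen -> skip; s[7]='t' seen -> skip; s[8]='x' new -> keep; s[9]='t' seen -> skip; s[10]='t' seen -> skip
Result: htmx


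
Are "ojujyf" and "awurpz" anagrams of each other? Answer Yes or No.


String 1: 'ojujyf' -> sorted: 'fjjouy'
String 2: 'awurpz' -> sorted: 'apruwz'
Compare sorted forms: 'fjjouy' != 'apruwz'
Anagram: No


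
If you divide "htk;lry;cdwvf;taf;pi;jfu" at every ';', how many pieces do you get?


Input string: 'htk;lry;cdwvf;taf;pi;jfu'
Delimiter: ';'
Split result: 'htk', 'lry', 'cdwvf', 'taf', 'pi', 'jfu'
Number of parts: 6


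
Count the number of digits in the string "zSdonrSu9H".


Input string: 'zSdonrSu9H'
Operation: count digit characters (0-9)
Scan: 'z', 'S', 'd', 'o', 'n', 'r', 'S', 'u', '9'(digit), 'H'
Digits found: 1
Result: 1


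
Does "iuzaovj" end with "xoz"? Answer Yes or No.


Input string: 'iuzaovj'
Suffix to check: 'xoz'
Last 3 characters of input: 'ovj'
Match: False
Result: No


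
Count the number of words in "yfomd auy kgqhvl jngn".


Input string: 'yfomd auy kgqhvl jngn'
Operation: split by spaces
Words found: 'yfomd', 'auy', 'kgqhvl', 'jngn'
Word count: 4


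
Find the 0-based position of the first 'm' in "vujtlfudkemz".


Input string: 'vujtlfudkemz'
Target: 'm'
Scanning left to right: s[0]='v', s[1]='u', s[2]='j', s[3]='t', s[4]='l', s[5]='f', s[6]='u', s[7]='d', s[8]='k', s[9]='e', s[10]='m'
First match at index: 10


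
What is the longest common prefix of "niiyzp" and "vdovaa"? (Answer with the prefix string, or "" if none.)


String 1: 'niiyzp'
String 2: 'vdovaa'
Compare position by position:
pos 0: 'n' vs 'v' differ -> stop
Longest common prefix: "" (length 0)


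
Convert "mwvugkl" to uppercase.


Input string: 'mwvugkl'
Operation: convert each letter to uppercase
Mapping: 'm'->'M', 'w'->'W', 'v'->'V', 'u'->'U', 'g'->'G', 'k'->'K', 'l'->'L'
Result: MWVUGKL


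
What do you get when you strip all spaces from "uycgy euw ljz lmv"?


Input string: 'uycgy euw ljz lmv'
Operation: remove all spaces
Words: 'uycgy', 'euw', 'ljz', 'lmv'
Join without spaces: uycgyeuwljzlmv


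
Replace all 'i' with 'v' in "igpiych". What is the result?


Input string: 'igpiych'
Operation: replace 'i' with 'v'
Positions of 'i': 0, 3
After replacement: vgpvych


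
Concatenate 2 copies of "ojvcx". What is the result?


Input string: 'ojvcx'
Operation: repeat 2 times
Concatenation: 'ojvcx' + 'ojvcx'
Result: ojvcxojvcx


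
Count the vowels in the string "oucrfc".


Input string: 'oucrfc'
Operation: count vowels (a, e, i, o, u)
Scan: s[0]='o' (vowel), s[1]='u' (vowel), s[2]='c', s[3]='r', s[4]='f', s[5]='c'
Vowels found: 2
Result: 2


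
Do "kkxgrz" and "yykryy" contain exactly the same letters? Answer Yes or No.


String 1: 'kkxgrz' -> sorted: 'gkkrxz'
String 2: 'yykryy' -> sorted: 'kryyyy'
Compare sorted forms: 'gkkrxz' != 'kryyyy'
Anagram: No


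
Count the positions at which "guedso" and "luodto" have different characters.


String 1: 'guedso'
String 2: 'luodto'
Compare each position: pos 0: 'g'!='l', pos 1: 'u'=='u', pos 2: 'e'!='o', pos 3: 'd'=='d', pos 4: 's'!='t', pos 5: 'o'=='o'
Differing positions: 3
Hamming distance: 3


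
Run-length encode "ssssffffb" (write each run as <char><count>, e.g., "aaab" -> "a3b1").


Input: 'ssssffffb'
Operation: identify consecutive runs
Runs: 'ssss' -> s4, 'ffff' -> f4, 'b' -> b1
Encoded: s4f4b1


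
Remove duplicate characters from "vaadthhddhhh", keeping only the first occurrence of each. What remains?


Input: 'vaadthhddhhh'
Operation: keep first occurrence of each character
Scan: s[0]='v' new -> keep; s[1]='a' new -> keep; s[2]='a' seen -> skip; s[3]='d' new -> keep; s[4]='t' new -> keep; s[5]='h' new -> keep; s[6]='h' seen -> skip; s[7]='d' seen -> skip; s[8]='d' seen -> skip; s[9]='h' seen -> skip; s[10]='h' seen -> skip; s[11]='h' seen -> skip
Result: vadth


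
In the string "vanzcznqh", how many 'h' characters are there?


Input string: 'vanzcznqh'
Target character: 'h'
Scan each position: s[8]='h'
Matches found at indices: 8
Total: 1


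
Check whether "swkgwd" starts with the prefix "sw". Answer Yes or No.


Input string: 'swkgwd'
Prefix to check: 'sw'
First 2 characters of input: 'sw'
Match: True
Result: Yes


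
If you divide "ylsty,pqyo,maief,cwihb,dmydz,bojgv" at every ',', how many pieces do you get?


Input string: 'ylsty,pqyo,maief,cwihb,dmydz,bojgv'
Delimiter: ','
Split result: 'ylsty', 'pqyo', 'maief', 'cwihb', 'dmydz', 'bojgv'
Number of parts: 6


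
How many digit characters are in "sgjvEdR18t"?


Input string: 'sgjvEdR18t'
Operation: count digit characters (0-9)
Scan: 's', 'g', 'j', 'v', 'E', 'd', 'R', '1'(digit), '8'(digit), 't'
Digits found: 2
Result: 2


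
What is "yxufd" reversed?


Input string: 'yxufd'
Operation: reverse character order
Original order: 'y' -> 'x' -> 'u' -> 'f' -> 'd'
Reversed order: 'd' -> 'f' -> 'u' -> 'x' -> 'y'
Result: dfuxy


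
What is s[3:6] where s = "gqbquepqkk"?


Input string: 'gqbquepqkk'
Operation: slice [3:6]
Extract characters: s[3]='q', s[4]='u', s[5]='e'
Result: que


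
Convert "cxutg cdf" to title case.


Input string: 'cxutg cdf'
Operation: capitalize first letter of each word
Word transformations: 'cxutg'->'Cxutg', 'cdf'->'Cdf'
Result: Cxutg Cdf


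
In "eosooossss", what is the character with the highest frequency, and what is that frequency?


Input: 'eosooossss'
Operation: tally each character
Counts: 'e':1, 'o':4, 's':5
Maximum: 's' appears 5 times


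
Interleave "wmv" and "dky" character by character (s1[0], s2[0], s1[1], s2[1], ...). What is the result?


String 1: 'wmv'
String 2: 'dky'
Operation: alternate characters
Pairs: 'w'+'d', 'm'+'k', 'v'+'y'
Result: wdmkvy


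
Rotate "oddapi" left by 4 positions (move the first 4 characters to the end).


Input: 'oddapi', shift = 4
Operation: split at index 4 and swap parts
Front part s[0:4] = 'odda'
Back part s[4:] = 'pi'
Rotated = back + front = 'pi' + 'odda'
Result: piodda


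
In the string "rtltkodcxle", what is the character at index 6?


Input string: 'rtltkodcxle'
Operation: get character at index 6
Index mapping: s[0]='r', s[1]='t', s[2]='l', s[3]='t', s[4]='k', s[5]='o', s[6]='d'
Result: 'd'


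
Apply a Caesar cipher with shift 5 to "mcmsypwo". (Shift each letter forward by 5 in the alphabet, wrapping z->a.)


Input: 'mcmsypwo', shift = 5
Operation: for each letter, (position + 5) mod 26
Mapping: 'm'(12+5=17)->'r', 'c'(2+5=7)->'h', 'm'(12+5=17)->'r', 's'(18+5=23)->'x', 'y'(24+5=29, 29 mod 26=3)->'d', 'p'(15+5=20)->'u', 'w'(22+5=27, 27 mod 26=1)->'b', 'o'(14+5=19)->'t'
Result: rhrxdubt


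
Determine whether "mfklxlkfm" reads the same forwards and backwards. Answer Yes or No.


Input string: 'mfklxlkfm'
Reversed: 'mfklxlkfm'
Compare pairs: s[0]='m' vs s[8]='m' (match), s[1]='f' vs s[7]='f' (match), s[2]='k' vs s[6]='k' (match), s[3]='l' vs s[5]='l' (match)
Palindrome: Yes


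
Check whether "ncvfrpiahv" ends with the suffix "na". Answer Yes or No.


Input string: 'ncvfrpiahv'
Suffix to check: 'na'
Last 2 characters of input: 'hv'
Match: False
Result: No


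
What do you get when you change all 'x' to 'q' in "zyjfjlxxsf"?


Input string: 'zyjfjlxxsf'
Operation: replace 'x' with 'q'
Positions of 'x': 6, 7
After replacement: zyjfjlqqsf


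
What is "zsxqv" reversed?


Input string: 'zsxqv'
Operation: reverse character order
Original order: 'z' -> 's' -> 'x' -> 'q' -> 'v'
Reversed order: 'v' -> 'q' -> 'x' -> 's' -> 'z'
Result: vqxsz


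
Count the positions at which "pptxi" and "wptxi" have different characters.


String 1: 'pptxi'
String 2: 'wptxi'
Compare each position: pos 0: 'p'!='w', pos 1: 'p'=='p', pos 2: 't'=='t', pos 3: 'x'=='x', pos 4: 'i'=='i'
Differing positions: 1
Hamming distance: 1


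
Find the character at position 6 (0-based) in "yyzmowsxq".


Input string: 'yyzmowsxq'
Operation: get character at index 6
Index mapping: s[0]='y', s[1]='y', s[2]='z', s[3]='m', s[4]='o', s[5]='w', s[6]='s'
Result: 's'


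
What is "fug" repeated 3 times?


Input string: 'fug'
Operation: repeat 3 times
Concatenation: 'fug' + 'fug' + 'fug'
Result: fugfugfug


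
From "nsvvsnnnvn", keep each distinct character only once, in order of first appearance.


Input: 'nsvvsnnnvn'
Operation: keep first occurrence of each character
Scan: s[0]='n' new -> keep; s[1]='s' new -> keep; s[2]='v' new -> keep; s[3]='v' seen -> skip; s[4]='s' seen -> skip; s[5]='n' seen -> skip; s[6]='n' seen -> skip; s[7]='n' seen -> skip; s[8]='v' seen -> skip; s[9]='n' seen -> skip
Result: nsv


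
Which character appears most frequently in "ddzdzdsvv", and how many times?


Input: 'ddzdzdsvv'
Operation: tally each character
Counts: 'd':4, 's':1, 'v':2, 'z':2
Maximum: 'd' appears 4 times


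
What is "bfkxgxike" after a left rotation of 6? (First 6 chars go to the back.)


Input: 'bfkxgxike', shift = 6
Operation: split at index 6 and swap parts
Front part s[0:6] = 'bfkxgx'
Back part s[6:] = 'ike'
Rotated = back + front = 'ike' + 'bfkxgx'
Result: ikebfkxgx


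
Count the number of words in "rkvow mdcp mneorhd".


Input string: 'rkvow mdcp mneorhd'
Operation: split by spaces
Words found: 'rkvow', 'mdcp', 'mneorhd'
Word count: 3


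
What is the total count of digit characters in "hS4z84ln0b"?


Input string: 'hS4z84ln0b'
Operation: count digit characters (0-9)
Scan: 'h', 'S', '4'(digit), 'z', '8'(digit), '4'(digit), 'l', 'n', '0'(digit), 'b'
Digits found: 4
Result: 4


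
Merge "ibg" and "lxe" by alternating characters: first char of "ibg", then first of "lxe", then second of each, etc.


String 1: 'ibg'
String 2: 'lxe'
Operation: alternate characters
Pairs: 'i'+'l', 'b'+'x', 'g'+'e'
Result: ilbxge


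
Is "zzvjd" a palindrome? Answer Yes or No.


Input string: 'zzvjd'
Reversed: 'djvzz'
Compare pairs: s[0]='z' vs s[4]='d' (mismatch), s[1]='z' vs s[3]='j' (mismatch)
Palindrome: No


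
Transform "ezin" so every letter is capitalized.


Input string: 'ezin'
Operation: convert each letter to uppercase
Mapping: 'e'->'E', 'z'->'Z', 'i'->'I', 'n'->'N'
Result: EZIN


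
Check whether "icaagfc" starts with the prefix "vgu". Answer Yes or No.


Input string: 'icaagfc'
Prefix to check: 'vgu'
First 3 characters of input: 'ica'
Match: False
Result: No


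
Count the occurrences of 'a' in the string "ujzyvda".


Input string: 'ujzyvda'
Target character: 'a'
Scan each position: s[6]='a'
Matches found at indices: 6
Total: 1


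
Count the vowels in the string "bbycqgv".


Input string: 'bbycqgv'
Operation: count vowels (a, e, i, o, u)
Scan: s[0]='b', s[1]='b', s[2]='y', s[3]='c', s[4]='q', s[5]='g', s[6]='v'
Vowels found: 0
Result: 0


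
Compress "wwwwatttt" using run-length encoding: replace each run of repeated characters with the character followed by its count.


Input: 'wwwwatttt'
Operation: identify consecutive runs
Runs: 'wwww' -> w4, 'a' -> a1, 'tttt' -> t4
Encoded: w4a1t4


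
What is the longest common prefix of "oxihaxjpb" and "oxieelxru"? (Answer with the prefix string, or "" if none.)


String 1: 'oxihaxjpb'
String 2: 'oxieelxru'
Compare position by position:
pos 0: 'o' vs 'o' match
pos 1: 'x' vs 'x' match
pos 2: 'i' vs 'i' match
pos 3: 'h' vs 'e' differ -> stop
Longest common prefix: "oxi" (length 3)


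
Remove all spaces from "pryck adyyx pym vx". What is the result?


Input string: 'pryck adyyx pym vx'
Operation: remove all spaces
Words: 'pryck', 'adyyx', 'pym', 'vx'
Join without spaces: pryckadyyxpymvx


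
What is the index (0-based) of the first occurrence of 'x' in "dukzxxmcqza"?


Input string: 'dukzxxmcqza'
Target: 'x'
Scanning left to right: s[0]='d', s[1]='u', s[2]='k', s[3]='z', s[4]='x'
First match at index: 4


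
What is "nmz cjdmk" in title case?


Input string: 'nmz cjdmk'
Operation: capitalize first letter of each word
Word transformations: 'nmz'->'Nmz', 'cjdmk'->'Cjdmk'
Result: Nmz Cjdmk


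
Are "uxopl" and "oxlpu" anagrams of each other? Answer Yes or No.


String 1: 'uxopl' -> sorted: 'lopux'
String 2: 'oxlpu' -> sorted: 'lopux'
Compare sorted forms: 'lopux' == 'lopux'
Anagram: Yes


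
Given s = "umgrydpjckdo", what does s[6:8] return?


Input string: 'umgrydpjckdo'
Operation: slice [6:8]
Extract characters: s[6]='p', s[7]='j'
Result: pj


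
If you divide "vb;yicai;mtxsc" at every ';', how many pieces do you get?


Input string: 'vb;yicai;mtxsc'
Delimiter: ';'
Split result: 'vb', 'yicai', 'mtxsc'
Number of parts: 3


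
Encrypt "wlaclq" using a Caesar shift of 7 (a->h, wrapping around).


Input: 'wlaclq', shift = 7
Operation: for each letter, (position + 7) mod 26
Mapping: 'w'(22+7=29, 29 mod 26=3)->'d', 'l'(11+7=18)->'s', 'a'(0+7=7)->'h', 'c'(2+7=9)->'j', 'l'(11+7=18)->'s', 'q'(16+7=23)->'x'
Result: dshjsx


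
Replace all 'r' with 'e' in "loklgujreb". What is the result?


Input string: 'loklgujreb'
Operation: replace 'r' with 'e'
Positions of 'r': 7
After replacement: loklgujeeb


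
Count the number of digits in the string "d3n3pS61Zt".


Input string: 'd3n3pS61Zt'
Operation: count digit characters (0-9)
Scan: 'd', '3'(digit), 'n', '3'(digit), 'p', 'S', '6'(digit), '1'(digit), 'Z', 't'
Digits found: 4
Result: 4


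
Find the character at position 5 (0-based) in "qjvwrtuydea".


Input string: 'qjvwrtuydea'
Operation: get character at index 5
Index mapping: s[0]='q', s[1]='j', s[2]='v', s[3]='w', s[4]='r', s[5]='t'
Result: 't'


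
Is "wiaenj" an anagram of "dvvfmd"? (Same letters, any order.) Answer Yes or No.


String 1: 'dvvfmd' -> sorted: 'ddfmvv'
String 2: 'wiaenj' -> sorted: 'aeijnw'
Compare sorted forms: 'ddfmvv' != 'aeijnw'
Anagram: No


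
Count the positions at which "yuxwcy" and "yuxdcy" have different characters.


String 1: 'yuxwcy'
String 2: 'yuxdcy'
Compare each position: pos 0: 'y'=='y', pos 1: 'u'=='u', pos 2: 'x'=='x', pos 3: 'w'!='d', pos 4: 'c'=='c', pos 5: 'y'=='y'
Differing positions: 1
Hamming distance: 1


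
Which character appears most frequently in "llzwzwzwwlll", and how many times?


Input: 'llzwzwzwwlll'
Operation: tally each character
Counts: 'l':5, 'w':4, 'z':3
Maximum: 'l' appears 5 times


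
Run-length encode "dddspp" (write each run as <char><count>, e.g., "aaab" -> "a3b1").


Input: 'dddspp'
Operation: identify consecutive runs
Runs: 'ddd' -> d3, 's' -> s1, 'pp' -> p2
Encoded: d3s1p2


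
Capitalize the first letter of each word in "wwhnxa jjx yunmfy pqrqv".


Input string: 'wwhnxa jjx yunmfy pqrqv'
Operation: capitalize first letter of each word
Word transformations: 'wwhnxa'->'Wwhnxa', 'jjx'->'Jjx', 'yunmfy'->'Yunmfy', 'pqrqv'->'Pqrqv'
Result: Wwhnxa Jjx Yunmfy Pqrqv


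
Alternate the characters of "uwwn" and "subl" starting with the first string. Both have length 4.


String 1: 'uwwn'
String 2: 'subl'
Operation: alternate characters
Pairs: 'u'+'s', 'w'+'u', 'w'+'b', 'n'+'l'
Result: uswuwbnl


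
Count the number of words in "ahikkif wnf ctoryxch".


Input string: 'ahikkif wnf ctoryxch'
Operation: split by spaces
Words found: 'ahikkif', 'wnf', 'ctoryxch'
Word count: 3


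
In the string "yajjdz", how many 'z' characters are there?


Input string: 'yajjdz'
Target character: 'z'
Scan each position: s[5]='z'
Matches found at indices: 5
Total: 1


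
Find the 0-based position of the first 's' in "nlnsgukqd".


Input string: 'nlnsgukqd'
Target: 's'
Scanning left to right: s[0]='n', s[1]='l', s[2]='n', s[3]='s'
First match at index: 3


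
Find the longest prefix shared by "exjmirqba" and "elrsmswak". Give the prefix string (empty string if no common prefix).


String 1: 'exjmirqba'
String 2: 'elrsmswak'
Compare position by position:
pos 0: 'e' vs 'e' match
pos 1: 'x' vs 'l' differ -> stop
Longest common prefix: "e" (length 1)


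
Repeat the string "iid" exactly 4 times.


Input string: 'iid'
Operation: repeat 4 times
Concatenation: 'iid' + 'iid' + 'iid' + 'iid'
Result: iidiidiidiid


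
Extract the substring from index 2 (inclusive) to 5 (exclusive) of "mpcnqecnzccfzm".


Input string: 'mpcnqecnzccfzm'
Operation: slice [2:5]
Extract characters: s[2]='c', s[3]='n', s[4]='q'
Result: cnq


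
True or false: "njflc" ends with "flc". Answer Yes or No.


Input string: 'njflc'
Suffix to check: 'flc'
Last 3 characters of input: 'flc'
Match: True
Result: Yes


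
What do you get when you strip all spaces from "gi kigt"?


Input string: 'gi kigt'
Operation: remove all spaces
Words: 'gi', 'kigt'
Join without spaces: gikigt


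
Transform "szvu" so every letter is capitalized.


Input string: 'szvu'
Operation: convert each letter to uppercase
Mapping: 's'->'S', 'z'->'Z', 'v'->'V', 'u'->'U'
Result: SZVU


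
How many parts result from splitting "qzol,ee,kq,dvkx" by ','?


Input string: 'qzol,ee,kq,dvkx'
Delimiter: ','
Split result: 'qzol', 'ee', 'kq', 'dvkx'
Number of parts: 4


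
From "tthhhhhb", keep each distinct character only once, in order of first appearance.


Input: 'tthhhhhb'
Operation: keep first occurrence of each character
Scan: s[0]='t' new -> keep; s[1]='t' seen -> skip; s[2]='h' new -> keep; s[3]='h' seen -> skip; s[4]='h' seen -> skip; s[5]='h' seen -> skip; s[6]='h' seen -> skip; s[7]='b' new -> keep
Result: thb


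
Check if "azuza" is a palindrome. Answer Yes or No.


Input string: 'azuza'
Reversed: 'azuza'
Compare pairs: s[0]='a' vs s[4]='a' (match), s[1]='z' vs s[3]='z' (match)
Palindrome: Yes


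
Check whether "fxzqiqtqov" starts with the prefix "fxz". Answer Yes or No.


Input string: 'fxzqiqtqov'
Prefix to check: 'fxz'
First 3 characters of input: 'fxz'
Match: True
Result: Yes


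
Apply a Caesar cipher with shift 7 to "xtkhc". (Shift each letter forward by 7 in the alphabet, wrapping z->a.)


Input: 'xtkhc', shift = 7
Operation: for each letter, (position + 7) mod 26
Mapping: 'x'(23+7=30, 30 mod 26=4)->'e', 't'(19+7=26, 26 mod 26=0)->'a', 'k'(10+7=17)->'r', 'h'(7+7=14)->'o', 'c'(2+7=9)->'j'
Result: earoj


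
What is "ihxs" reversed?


Input string: 'ihxs'
Operation: reverse character order
Original order: 'i' -> 'h' -> 'x' -> 's'
Reversed order: 's' -> 'x' -> 'h' -> 'i'
Result: sxhi


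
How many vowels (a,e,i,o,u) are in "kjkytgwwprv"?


Input string: 'kjkytgwwprv'
Operation: count vowels (a, e, i, o, u)
Scan: s[0]='k', s[1]='j', s[2]='k', s[3]='y', s[4]='t', s[5]='g', s[6]='w', s[7]='w', s[8]='p', s[9]='r', s[10]='v'
Vowels found: 0
Result: 0


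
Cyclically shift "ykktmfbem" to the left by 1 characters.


Input: 'ykktmfbem', shift = 1
Operation: split at index 1 and swap parts
Front part s[0:1] = 'y'
Back part s[1:] = 'kktmfbem'
Rotated = back + front = 'kktmfbem' + 'y'
Result: kktmfbemy


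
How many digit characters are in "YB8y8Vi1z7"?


Input string: 'YB8y8Vi1z7'
Operation: count digit characters (0-9)
Scan: 'Y', 'B', '8'(digit), 'y', '8'(digit), 'V', 'i', '1'(digit), 'z', '7'(digit)
Digits found: 4
Result: 4


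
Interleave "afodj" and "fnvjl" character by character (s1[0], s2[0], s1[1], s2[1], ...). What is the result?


String 1: 'afodj'
String 2: 'fnvjl'
Operation: alternate characters
Pairs: 'a'+'f', 'f'+'n', 'o'+'v', 'd'+'j', 'j'+'l'
Result: affnovdjjl


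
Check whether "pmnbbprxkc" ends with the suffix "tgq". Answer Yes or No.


Input string: 'pmnbbprxkc'
Suffix to check: 'tgq'
Last 3 characters of input: 'xkc'
Match: False
Result: No


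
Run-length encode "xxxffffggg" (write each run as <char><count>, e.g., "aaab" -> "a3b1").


Input: 'xxxffffggg'
Operation: identify consecutive runs
Runs: 'xxx' -> x3, 'ffff' -> f4, 'ggg' -> g3
Encoded: x3f4g3


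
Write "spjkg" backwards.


Input string: 'spjkg'
Operation: reverse character order
Original order: 's' -> 'p' -> 'j' -> 'k' -> 'g'
Reversed order: 'g' -> 'k' -> 'j' -> 'p' -> 's'
Result: gkjps


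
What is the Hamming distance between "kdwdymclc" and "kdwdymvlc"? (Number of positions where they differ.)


String 1: 'kdwdymclc'
String 2: 'kdwdymvlc'
Compare each position: pos 0: 'k'=='k', pos 1: 'd'=='d', pos 2: 'w'=='w', pos 3: 'd'=='d', pos 4: 'y'=='y', pos 5: 'm'=='m', pos 6: 'c'!='v', pos 7: 'l'=='l', pos 8: 'c'=='c'
Differing positions: 1
Hamming distance: 1


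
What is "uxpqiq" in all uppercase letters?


Input string: 'uxpqiq'
Operation: convert each letter to uppercase
Mapping: 'u'->'U', 'x'->'X', 'p'->'P', 'q'->'Q', 'i'->'I', 'q'->'Q'
Result: UXPQIQ


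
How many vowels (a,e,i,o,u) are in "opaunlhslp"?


Input string: 'opaunlhslp'
Operation: count vowels (a, e, i, o, u)
Scan: s[0]='o' (vowel), s[1]='p', s[2]='a' (vowel), s[3]='u' (vowel), s[4]='n', s[5]='l', s[6]='h', s[7]='s', s[8]='l', s[9]='p'
Vowels found: 3
Result: 3


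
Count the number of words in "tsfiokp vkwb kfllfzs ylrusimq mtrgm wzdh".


Input string: 'tsfiokp vkwb kfllfzs ylrusimq mtrgm wzdh'
Operation: split by spaces
Words found: 'tsfiokp', 'vkwb', 'kfllfzs', 'ylrusimq', 'mtrgm', 'wzdh'
Word count: 6


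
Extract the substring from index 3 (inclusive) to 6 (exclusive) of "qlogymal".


Input string: 'qlogymal'
Operation: slice [3:6]
Extract characters: s[3]='g', s[4]='y', s[5]='m'
Result: gym


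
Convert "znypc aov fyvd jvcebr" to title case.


Input string: 'znypc aov fyvd jvcebr'
Operation: capitalize first letter of each word
Word transformations: 'znypc'->'Znypc', 'aov'->'Aov', 'fyvd'->'Fyvd', 'jvcebr'->'Jvcebr'
Result: Znypc Aov Fyvd Jvcebr


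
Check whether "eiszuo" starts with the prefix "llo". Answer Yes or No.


Input string: 'eiszuo'
Prefix to check: 'llo'
First 3 characters of input: 'eis'
Match: False
Result: No


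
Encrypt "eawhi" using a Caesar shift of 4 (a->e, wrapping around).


Input: 'eawhi', shift = 4
Operation: for each letter, (position + 4) mod 26
Mapping: 'e'(4+4=8)->'i', 'a'(0+4=4)->'e', 'w'(22+4=26, 26 mod 26=0)->'a', 'h'(7+4=11)->'l', 'i'(8+4=12)->'m'
Result: iealm


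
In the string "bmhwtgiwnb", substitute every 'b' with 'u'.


Input string: 'bmhwtgiwnb'
Operation: replace 'b' with 'u'
Positions of 'b': 0, 9
After replacement: umhwtgiwnu


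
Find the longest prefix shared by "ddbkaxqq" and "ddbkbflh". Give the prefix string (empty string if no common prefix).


String 1: 'ddbkaxqq'
String 2: 'ddbkbflh'
Compare position by position:
pos 0: 'd' vs 'd' match
pos 1: 'd' vs 'd' match
pos 2: 'b' vs 'b' match
pos 3: 'k' vs 'k' match
pos 4: 'a' vs 'b' differ -> stop
Longest common prefix: "ddbk" (length 4)


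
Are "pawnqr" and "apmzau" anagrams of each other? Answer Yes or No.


String 1: 'pawnqr' -> sorted: 'anpqrw'
String 2: 'apmzau' -> sorted: 'aampuz'
Compare sorted forms: 'anpqrw' != 'aampuz'
Anagram: No


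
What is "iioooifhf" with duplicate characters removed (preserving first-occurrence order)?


Input: 'iioooifhf'
Operation: keep first occurrence of each character
Scan: s[0]='i' new -> keep; s[1]='i' seen -> skip; s[2]='o' new -> keep; s[3]='o' seen -> skip; s[4]='o' seen -> skip; s[5]='i' seen -> skip; s[6]='f' new -> keep; s[7]='h' new -> keep; s[8]='f' seen -> skip
Result: iofh


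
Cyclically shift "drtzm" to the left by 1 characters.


Input: 'drtzm', shift = 1
Operation: split at index 1 and swap parts
Front part s[0:1] = 'd'
Back part s[1:] = 'rtzm'
Rotated = back + front = 'rtzm' + 'd'
Result: rtzmd


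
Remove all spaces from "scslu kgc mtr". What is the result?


Input string: 'scslu kgc mtr'
Operation: remove all spaces
Words: 'scslu', 'kgc', 'mtr'
Join without spaces: scslukgcmtr


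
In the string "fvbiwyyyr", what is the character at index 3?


Input string: 'fvbiwyyyr'
Operation: get character at index 3
Index mapping: s[0]='f', s[1]='v', s[2]='b', s[3]='i'
Result: 'i'


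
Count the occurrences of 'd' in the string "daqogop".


Input string: 'daqogop'
Target character: 'd'
Scan each position: s[0]='d'
Matches found at indices: 0
Total: 1


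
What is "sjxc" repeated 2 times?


Input string: 'sjxc'
Operation: repeat 2 times
Concatenation: 'sjxc' + 'sjxc'
Result: sjxcsjxc


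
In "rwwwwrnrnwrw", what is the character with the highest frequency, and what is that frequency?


Input: 'rwwwwrnrnwrw'
Operation: tally each character
Counts: 'n':2, 'r':4, 'w':6
Maximum: 'w' appears 6 times


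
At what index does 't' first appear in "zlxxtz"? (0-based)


Input string: 'zlxxtz'
Target: 't'
Scanning left to right: s[0]='z', s[1]='l', s[2]='x', s[3]='x', s[4]='t'
First match at index: 4


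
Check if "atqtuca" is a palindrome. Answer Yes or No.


Input string: 'atqtuca'
Reversed: 'acutqta'
Compare pairs: s[0]='a' vs s[6]='a' (match), s[1]='t' vs s[5]='c' (mismatch), s[2]='q' vs s[4]='u' (mismatch)
Palindrome: No


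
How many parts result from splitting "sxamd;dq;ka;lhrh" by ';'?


Input string: 'sxamd;dq;ka;lhrh'
Delimiter: ';'
Split result: 'sxamd', 'dq', 'ka', 'lhrh'
Number of parts: 4


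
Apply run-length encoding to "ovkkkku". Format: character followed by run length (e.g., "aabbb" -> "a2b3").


Input: 'ovkkkku'
Operation: identify consecutive runs
Runs: 'o' -> o1, 'v' -> v1, 'kkkk' -> k4, 'u' -> u1
Encoded: o1v1k4u1


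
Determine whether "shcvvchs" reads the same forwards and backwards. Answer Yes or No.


Input string: 'shcvvchs'
Reversed: 'shcvvchs'
Compare pairs: s[0]='s' vs s[7]='s' (match), s[1]='h' vs s[6]='h' (match), s[2]='c' vs s[5]='c' (match), s[3]='v' vs s[4]='v' (match)
Palindrome: Yes


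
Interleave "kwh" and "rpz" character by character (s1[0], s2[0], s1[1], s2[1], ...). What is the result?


String 1: 'kwh'
String 2: 'rpz'
Operation: alternate characters
Pairs: 'k'+'r', 'w'+'p', 'h'+'z'
Result: krwphz


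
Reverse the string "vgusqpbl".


Input string: 'vgusqpbl'
Operation: reverse character order
Original order: 'v' -> 'g' -> 'u' -> 's' -> 'q' -> 'p' -> 'b' -> 'l'
Reversed order: 'l' -> 'b' -> 'p' -> 'q' -> 's' -> 'u' -> 'g' -> 'v'
Result: lbpqsugv


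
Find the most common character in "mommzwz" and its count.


Input: 'mommzwz'
Operation: tally each character
Counts: 'm':3, 'o':1, 'w':1, 'z':2
Maximum: 'm' appears 3 times
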